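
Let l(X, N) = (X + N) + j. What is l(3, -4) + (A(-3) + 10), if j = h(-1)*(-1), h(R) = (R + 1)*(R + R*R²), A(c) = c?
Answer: 6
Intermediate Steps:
h(R) = (1 + R)*(R + R³)
j = 0 (j = -(1 - 1 + (-1)² + (-1)³)*(-1) = -(1 - 1 + 1 - 1)*(-1) = -1*0*(-1) = 0*(-1) = 0)
l(X, N) = N + X (l(X, N) = (X + N) + 0 = (N + X) + 0 = N + X)
l(3, -4) + (A(-3) + 10) = (-4 + 3) + (-3 + 10) = -1 + 7 = 6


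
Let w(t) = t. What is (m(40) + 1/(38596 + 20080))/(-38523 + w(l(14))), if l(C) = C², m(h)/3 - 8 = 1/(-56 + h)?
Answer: -5588893/8995500208 ≈ -0.00062130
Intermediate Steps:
m(h) = 24 + 3/(-56 + h)
(m(40) + 1/(38596 + 20080))/(-38523 + w(l(14))) = (3*(-447 + 8*40)/(-56 + 40) + 1/(38596 + 20080))/(-38523 + 14²) = (3*(-447 + 320)/(-16) + 1/58676)/(-38523 + 196) = (3*(-1/16)*(-127) + 1/58676)/(-38327) = (381/16 + 1/58676)*(-1/38327) = (5588893/234704)*(-1/38327) = -5588893/8995500208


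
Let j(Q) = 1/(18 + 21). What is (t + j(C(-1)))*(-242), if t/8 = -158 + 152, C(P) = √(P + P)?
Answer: 452782/39 ≈ 11610.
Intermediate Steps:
C(P) = √2*√P (C(P) = √(2*P) = √2*√P)
t = -48 (t = 8*(-158 + 152) = 8*(-6) = -48)
j(Q) = 1/39
(t + j(C(-1)))*(-242) = (-48 + 1/39)*(-242) = -1871/39*(-242) = 452782/39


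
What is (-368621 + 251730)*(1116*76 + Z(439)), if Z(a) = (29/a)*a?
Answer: -9917616895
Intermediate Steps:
Z(a) = 29
(-368621 + 251730)*(1116*76 + Z(439)) = (-368621 + 251730)*(1116*76 + 29) = -116891*(84816 + 29) = -116891*84845 = -9917616895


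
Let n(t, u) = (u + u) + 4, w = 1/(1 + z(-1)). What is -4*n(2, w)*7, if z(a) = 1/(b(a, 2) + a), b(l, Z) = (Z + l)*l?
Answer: -224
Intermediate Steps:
b(l, Z) = l*(Z + l)
z(a) = 1/(a + a*(2 + a)) (z(a) = 1/(a*(2 + a) + a) = 1/(a + a*(2 + a)))
w = 2 (w = 1/(1 + 1/((-1)*(3 - 1))) = 1/(1 - 1/2) = 1/(1 - 1*½) = 1/(1 - ½) = 1/(½) = 2)
n(t, u) = 4 + 2*u (n(t, u) = 2*u + 4 = 4 + 2*u)
-4*n(2, w)*7 = -4*(4 + 2*2)*7 = -4*(4 + 4)*7 = -4*8*7 = -32*7 = -224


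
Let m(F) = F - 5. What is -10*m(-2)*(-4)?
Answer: -280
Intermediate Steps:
m(F) = -5 + F
-10*m(-2)*(-4) = -10*(-5 - 2)*(-4) = -10*(-7)*(-4) = 70*(-4) = -280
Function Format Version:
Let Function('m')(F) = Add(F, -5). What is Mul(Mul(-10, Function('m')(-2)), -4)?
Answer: -280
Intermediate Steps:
Function('m')(F) = Add(-5, F)
Mul(Mul(-10, Function('m')(-2)), -4) = Mul(Mul(-10, Add(-5, -2)), -4) = Mul(Mul(-10, -7), -4) = Mul(70, -4) = -280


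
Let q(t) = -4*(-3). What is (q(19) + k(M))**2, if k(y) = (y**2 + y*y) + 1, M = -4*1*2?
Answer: 19881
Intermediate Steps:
M = -8 (M = -4*2 = -8)
k(y) = 1 + 2*y**2 (k(y) = (y**2 + y**2) + 1 = 2*y**2 + 1 = 1 + 2*y**2)
q(t) = 12
(q(19) + k(M))**2 = (12 + (1 + 2*(-8)**2))**2 = (12 + (1 + 2*64))**2 = (12 + (1 + 128))**2 = (12 + 129)**2 = 141**2 = 19881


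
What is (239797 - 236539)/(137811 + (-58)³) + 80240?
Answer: 4597828982/57301 ≈ 80240.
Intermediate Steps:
(239797 - 236539)/(137811 + (-58)³) + 80240 = 3258/(137811 - 195112) + 80240 = 3258/(-57301) + 80240 = 3258*(-1/57301) + 80240 = -3258/57301 + 80240 = 4597828982/57301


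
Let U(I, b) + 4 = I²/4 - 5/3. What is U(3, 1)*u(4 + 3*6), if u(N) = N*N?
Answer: -4961/3 ≈ -1653.7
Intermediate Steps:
U(I, b) = -17/3 + I²/4 (U(I, b) = -4 + (I²/4 - 5/3) = -4 + (-5/3 + I²/4) = -17/3 + I²/4)
u(N) = N²
U(3, 1)*u(4 + 3*6) = (-17/3 + (¼)*3²)*(4 + 3*6)² = (-17/3 + (¼)*9)*(4 + 18)² = (-17/3 + 9/4)*22² = -41/12*484 = -4961/3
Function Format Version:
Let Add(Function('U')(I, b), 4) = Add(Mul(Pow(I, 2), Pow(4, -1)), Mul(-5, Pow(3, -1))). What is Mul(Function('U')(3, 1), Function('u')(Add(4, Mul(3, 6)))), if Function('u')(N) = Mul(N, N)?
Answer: Rational(-4961, 3) ≈ -1653.7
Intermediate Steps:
Function('U')(I, b) = Add(Rational(-17, 3), Mul(Rational(1, 4), Pow(I, 2))) (Function('U')(I, b) = Add(-4, Add(Mul(Pow(I, 2), Pow(4, -1)), Mul(-5, Pow(3, -1)))) = Add(-4, Add(Mul(Pow(I, 2), Rational(1, 4)), Mul(-5, Rational(1, 3)))) = Add(-4, Add(Mul(Rational(1, 4), Pow(I, 2)), Rational(-5, 3))) = Add(-4, Add(Rational(-5, 3), Mul(Rational(1, 4), Pow(I, 2)))) = Add(Rational(-17, 3), Mul(Rational(1, 4), Pow(I, 2))))
Function('u')(N) = Pow(N, 2)
Mul(Function('U')(3, 1), Function('u')(Add(4, Mul(3, 6)))) = Mul(Add(Rational(-17, 3), Mul(Rational(1, 4), Pow(3, 2))), Pow(Add(4, Mul(3, 6)), 2)) = Mul(Add(Rational(-17, 3), Mul(Rational(1, 4), 9)), Pow(Add(4, 18), 2)) = Mul(Add(Rational(-17, 3), Rational(9, 4)), Pow(22, 2)) = Mul(Rational(-41, 12), 484) = Rational(-4961, 3)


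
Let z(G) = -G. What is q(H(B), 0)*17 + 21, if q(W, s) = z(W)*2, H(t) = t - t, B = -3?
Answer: 21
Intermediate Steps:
H(t) = 0
q(W, s) = -2*W (q(W, s) = -W*2 = -2*W)
q(H(B), 0)*17 + 21 = -2*0*17 + 21 = 0*17 + 21 = 0 + 21 = 21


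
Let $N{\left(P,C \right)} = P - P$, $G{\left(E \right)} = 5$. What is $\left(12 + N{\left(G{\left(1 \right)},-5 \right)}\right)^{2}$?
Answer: $144$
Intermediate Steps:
$N{\left(P,C \right)} = 0$
$\left(12 + N{\left(G{\left(1 \right)},-5 \right)}\right)^{2} = \left(12 + 0\right)^{2} = 12^{2} = 144$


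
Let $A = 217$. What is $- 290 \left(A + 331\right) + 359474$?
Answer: $200554$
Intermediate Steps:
$- 290 \left(A + 331\right) + 359474 = - 290 \left(217 + 331\right) + 359474 = \left(-290\right) 548 + 359474 = -158920 + 359474 = 200554$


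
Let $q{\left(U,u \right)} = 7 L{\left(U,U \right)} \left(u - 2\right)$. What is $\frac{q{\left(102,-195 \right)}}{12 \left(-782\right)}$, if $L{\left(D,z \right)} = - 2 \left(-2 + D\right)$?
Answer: $- \frac{34475}{1173} \approx -29.39$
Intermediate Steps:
$L{\left(D,z \right)} = 4 - 2 D$
$q{\left(U,u \right)} = \left(-2 + u\right) \left(28 - 14 U\right)$ ($q{\left(U,u \right)} = 7 \left(4 - 2 U\right) \left(u - 2\right) = \left(28 - 14 U\right) \left(u - 2\right) = \left(28 - 14 U\right) \left(-2 + u\right) = \left(-2 + u\right) \left(28 - 14 U\right)$)
$\frac{q{\left(102,-195 \right)}}{12 \left(-782\right)} = \frac{\left(-14\right) \left(-2 + 102\right) \left(-2 - 195\right)}{12 \left(-782\right)} = \frac{\left(-14\right) 100 \left(-197\right)}{-9384} = 275800 \left(- \frac{1}{9384}\right) = - \frac{34475}{1173}$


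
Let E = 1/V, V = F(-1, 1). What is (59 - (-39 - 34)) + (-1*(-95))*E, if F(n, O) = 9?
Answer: 1283/9 ≈ 142.56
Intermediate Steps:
V = 9
E = 1/9 ≈ 0.11111
(59 - (-39 - 34)) + (-1*(-95))*E = (59 - (-39 - 34)) - 1*(-95)*(1/9) = (59 - 1*(-73)) + 95*(1/9) = (59 + 73) + 95/9 = 132 + 95/9 = 1283/9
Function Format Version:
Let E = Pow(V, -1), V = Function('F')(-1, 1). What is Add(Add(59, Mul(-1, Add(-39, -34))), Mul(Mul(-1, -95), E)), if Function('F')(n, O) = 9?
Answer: Rational(1283, 9) ≈ 142.56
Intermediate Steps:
V = 9
E = Rational(1, 9) (E = Pow(9, -1) = Rational(1, 9) ≈ 0.11111)
Add(Add(59, Mul(-1, Add(-39, -34))), Mul(Mul(-1, -95), E)) = Add(Add(59, Mul(-1, Add(-39, -34))), Mul(Mul(-1, -95), Rational(1, 9))) = Add(Add(59, Mul(-1, -73)), Mul(95, Rational(1, 9))) = Add(Add(59, 73), Rational(95, 9)) = Add(132, Rational(95, 9)) = Rational(1283, 9)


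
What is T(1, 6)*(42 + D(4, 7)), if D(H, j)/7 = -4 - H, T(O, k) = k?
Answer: -84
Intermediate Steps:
D(H, j) = -28 - 7*H (D(H, j) = 7*(-4 - H) = -28 - 7*H)
T(1, 6)*(42 + D(4, 7)) = 6*(42 + (-28 - 7*4)) = 6*(42 + (-28 - 28)) = 6*(42 - 56) = 6*(-14) = -84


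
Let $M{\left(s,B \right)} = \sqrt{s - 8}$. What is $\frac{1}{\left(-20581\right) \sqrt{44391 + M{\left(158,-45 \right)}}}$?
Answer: $- \frac{1}{20581 \sqrt{44391 + 5 \sqrt{6}}} \approx -2.3058 \cdot 10^{-7}$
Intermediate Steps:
$M{\left(s,B \right)} = \sqrt{-8 + s}$
$\frac{1}{\left(-20581\right) \sqrt{44391 + M{\left(158,-45 \right)}}} = \frac{1}{\left(-20581\right) \sqrt{44391 + \sqrt{-8 + 158}}} = - \frac{1}{20581 \sqrt{44391 + \sqrt{150}}} = - \frac{1}{20581 \sqrt{44391 + 5 \sqrt{6}}}$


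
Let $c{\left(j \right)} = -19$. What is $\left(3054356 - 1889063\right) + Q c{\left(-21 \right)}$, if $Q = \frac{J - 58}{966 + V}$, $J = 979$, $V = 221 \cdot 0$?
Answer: $\frac{375218513}{322} \approx 1.1653 \cdot 10^{6}$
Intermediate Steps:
$V = 0$
$Q = \frac{307}{322}$ ($Q = \frac{979 - 58}{966 + 0} = \frac{921}{966} = 921 \cdot \frac{1}{966} = \frac{307}{322} \approx 0.95342$)
$\left(3054356 - 1889063\right) + Q c{\left(-21 \right)} = \left(3054356 - 1889063\right) + \frac{307}{322} \left(-19\right) = 1165293 - \frac{5833}{322} = \frac{375218513}{322}$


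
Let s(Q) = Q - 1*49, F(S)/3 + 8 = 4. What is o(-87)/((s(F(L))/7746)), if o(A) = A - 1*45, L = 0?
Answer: 1022472/61 ≈ 16762.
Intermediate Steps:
F(S) = -12 (F(S) = -24 + 3*4 = -24 + 12 = -12)
o(A) = -45 + A (o(A) = A - 45 = -45 + A)
s(Q) = -49 + Q (s(Q) = Q - 49 = -49 + Q)
o(-87)/((s(F(L))/7746)) = (-45 - 87)/(((-49 - 12)/7746)) = -132/((-61*1/7746)) = -132/(-61/7746) = -132*(-7746/61) = 1022472/61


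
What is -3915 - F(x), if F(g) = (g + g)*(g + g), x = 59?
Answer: -17839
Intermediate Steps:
F(g) = 4*g² (F(g) = (2*g)*(2*g) = 4*g²)
-3915 - F(x) = -3915 - 4*59² = -3915 - 4*3481 = -3915 - 1*13924 = -3915 - 13924 = -17839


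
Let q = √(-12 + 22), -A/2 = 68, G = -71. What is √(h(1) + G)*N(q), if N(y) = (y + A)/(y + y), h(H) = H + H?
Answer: I*√690*(-136 + √10)/20 ≈ -174.47*I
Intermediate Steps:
A = -136 (A = -2*68 = -136)
h(H) = 2*H
q = √10 ≈ 3.1623
N(y) = (-136 + y)/(2*y) (N(y) = (y - 136)/(y + y) = (-136 + y)/((2*y)) = (-136 + y)*(1/(2*y)) = (-136 + y)/(2*y))
√(h(1) + G)*N(q) = √(2*1 - 71)*((-136 + √10)/(2*(√10))) = √(2 - 71)*((√10/10)*(-136 + √10)/2) = √(-69)*(√10*(-136 + √10)/20) = (I*√69)*(√10*(-136 + √10)/20) = I*√690*(-136 + √10)/20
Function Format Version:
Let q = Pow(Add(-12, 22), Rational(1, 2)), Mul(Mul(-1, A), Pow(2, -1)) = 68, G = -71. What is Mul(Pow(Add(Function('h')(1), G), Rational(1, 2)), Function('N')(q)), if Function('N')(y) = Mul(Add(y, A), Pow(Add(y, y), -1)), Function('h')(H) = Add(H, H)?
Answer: Mul(Rational(1, 20), I, Pow(690, Rational(1, 2)), Add(-136, Pow(10, Rational(1, 2)))) ≈ Mul(-174.47, I)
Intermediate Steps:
A = -136 (A = Mul(-2, 68) = -136)
Function('h')(H) = Mul(2, H)
q = Pow(10, Rational(1, 2)) ≈ 3.1623
Function('N')(y) = Mul(Rational(1, 2), Pow(y, -1), Add(-136, y)) (Function('N')(y) = Mul(Add(y, -136), Pow(Add(y, y), -1)) = Mul(Add(-136, y), Pow(Mul(2, y), -1)) = Mul(Add(-136, y), Mul(Rational(1, 2), Pow(y, -1))) = Mul(Rational(1, 2), Pow(y, -1), Add(-136, y)))
Mul(Pow(Add(Function('h')(1), G), Rational(1, 2)), Function('N')(q)) = Mul(Pow(Add(Mul(2, 1), -71), Rational(1, 2)), Mul(Rational(1, 2), Pow(Pow(10, Rational(1, 2)), -1), Add(-136, Pow(10, Rational(1, 2))))) = Mul(Pow(Add(2, -71), Rational(1, 2)), Mul(Rational(1, 2), Mul(Rational(1, 10), Pow(10, Rational(1, 2))), Add(-136, Pow(10, Rational(1, 2))))) = Mul(Pow(-69, Rational(1, 2)), Mul(Rational(1, 20), Pow(10, Rational(1, 2)), Add(-136, Pow(10, Rational(1, 2))))) = Mul(Mul(I, Pow(69, Rational(1, 2))), Mul(Rational(1, 20), Pow(10, Rational(1, 2)), Add(-136, Pow(10, Rational(1, 2))))) = Mul(Rational(1, 20), I, Pow(690, Rational(1, 2)), Add(-136, Pow(10, Rational(1, 2))))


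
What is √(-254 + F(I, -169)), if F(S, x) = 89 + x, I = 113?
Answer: I*√334 ≈ 18.276*I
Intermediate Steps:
√(-254 + F(I, -169)) = √(-254 + (89 - 169)) = √(-254 - 80) = √(-334) = I*√334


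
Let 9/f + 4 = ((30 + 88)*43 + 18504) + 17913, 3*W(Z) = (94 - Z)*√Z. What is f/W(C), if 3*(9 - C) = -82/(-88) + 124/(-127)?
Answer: 33528*√2814955/22055352475325 ≈ 2.5505e-6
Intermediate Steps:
C = 50375/5588 (C = 9 - (-82/(-88) + 124/(-127))/3 = 9 - (-82*(-1/88) + 124*(-1/127))/3 = 9 - (41/44 - 124/127)/3 = 9 - ⅓*(-249/5588) = 9 + 83/5588 = 50375/5588 ≈ 9.0148)
W(Z) = √Z*(94 - Z)/3 (W(Z) = ((94 - Z)*√Z)/3 = (√Z*(94 - Z))/3 = √Z*(94 - Z)/3)
f = 3/13829 (f = 9/(-4 + (((30 + 88)*43 + 18504) + 17913)) = 9/(-4 + ((118*43 + 18504) + 17913)) = 9/(-4 + ((5074 + 18504) + 17913)) = 9/(-4 + (23578 + 17913)) = 9/(-4 + 41491) = 9/41487 = 9*(1/41487) = 3/13829 ≈ 0.00021694)
f/W(C) = 3/(13829*((√(50375/5588)*(94 - 1*50375/5588)/3))) = 3/(13829*(((5*√2814955/2794)*(94 - 50375/5588)/3))) = 3/(13829*(((⅓)*(5*√2814955/2794)*(474897/5588)))) = 3/(13829*((791495*√2814955/15612872))) = 3*(11176*√2814955/1594862425)/13829 = 33528*√2814955/22055352475325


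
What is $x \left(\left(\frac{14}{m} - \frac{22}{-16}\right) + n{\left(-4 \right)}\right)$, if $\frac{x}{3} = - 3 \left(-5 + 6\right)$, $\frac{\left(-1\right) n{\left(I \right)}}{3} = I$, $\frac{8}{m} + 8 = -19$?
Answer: $\frac{2439}{8} \approx 304.88$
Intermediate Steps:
$m = - \frac{8}{27}$ ($m = \frac{8}{-8 - 19} = \frac{8}{-27} = 8 \left(- \frac{1}{27}\right) = - \frac{8}{27} \approx -0.2963$)
$n{\left(I \right)} = - 3 I$
$x = -9$ ($x = 3 \left(- 3 \left(-5 + 6\right)\right) = 3 \left(\left(-3\right) 1\right) = 3 \left(-3\right) = -9$)
$x \left(\left(\frac{14}{m} - \frac{22}{-16}\right) + n{\left(-4 \right)}\right) = - 9 \left(\left(\frac{14}{- \frac{8}{27}} - \frac{22}{-16}\right) - -12\right) = - 9 \left(\left(14 \left(- \frac{27}{8}\right) - - \frac{11}{8}\right) + 12\right) = - 9 \left(\left(- \frac{189}{4} + \frac{11}{8}\right) + 12\right) = - 9 \left(- \frac{367}{8} + 12\right) = \left(-9\right) \left(- \frac{271}{8}\right) = \frac{2439}{8}$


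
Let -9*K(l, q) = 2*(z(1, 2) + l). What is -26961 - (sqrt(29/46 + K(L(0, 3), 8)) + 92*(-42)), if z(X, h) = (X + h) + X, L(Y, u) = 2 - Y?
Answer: -23097 - I*sqrt(13386)/138 ≈ -23097.0 - 0.83839*I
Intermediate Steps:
z(X, h) = h + 2*X
K(l, q) = -8/9 - 2*l/9 (K(l, q) = -2*((2 + 2*1) + l)/9 = -2*((2 + 2) + l)/9 = -2*(4 + l)/9 = -(8 + 2*l)/9 = -8/9 - 2*l/9)
-26961 - (sqrt(29/46 + K(L(0, 3), 8)) + 92*(-42)) = -26961 - (sqrt(29/46 + (-8/9 - 2*(2 - 1*0)/9)) + 92*(-42)) = -26961 - (sqrt(29*(1/46) + (-8/9 - 2*(2 + 0)/9)) - 3864) = -26961 - (sqrt(29/46 + (-8/9 - 2/9*2)) - 3864) = -26961 - (sqrt(29/46 + (-8/9 - 4/9)) - 3864) = -26961 - (sqrt(29/46 - 4/3) - 3864) = -26961 - (sqrt(-97/138) - 3864) = -26961 - (I*sqrt(13386)/138 - 3864) = -26961 - (-3864 + I*sqrt(13386)/138) = -26961 + (3864 - I*sqrt(13386)/138) = -23097 - I*sqrt(13386)/138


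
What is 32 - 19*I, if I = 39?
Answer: -709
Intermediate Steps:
32 - 19*I = 32 - 19*39 = 32 - 741 = -709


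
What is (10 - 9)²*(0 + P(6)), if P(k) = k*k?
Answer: 36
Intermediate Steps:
P(k) = k²
(10 - 9)²*(0 + P(6)) = (10 - 9)²*(0 + 6²) = 1²*(0 + 36) = 1*36 = 36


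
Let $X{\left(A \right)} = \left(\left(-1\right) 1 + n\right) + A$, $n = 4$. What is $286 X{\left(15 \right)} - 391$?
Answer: $4757$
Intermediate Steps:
$X{\left(A \right)} = 3 + A$ ($X{\left(A \right)} = \left(\left(-1\right) 1 + 4\right) + A = \left(-1 + 4\right) + A = 3 + A$)
$286 X{\left(15 \right)} - 391 = 286 \left(3 + 15\right) - 391 = 286 \cdot 18 - 391 = 5148 - 391 = 4757$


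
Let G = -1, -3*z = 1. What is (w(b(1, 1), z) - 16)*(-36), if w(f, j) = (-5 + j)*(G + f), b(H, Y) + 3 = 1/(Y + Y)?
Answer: -96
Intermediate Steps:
b(H, Y) = -3 + 1/(2*Y) (b(H, Y) = -3 + 1/(Y + Y) = -3 + 1/(2*Y))
z = -1/3 (z = -1/3*1 = -1/3 ≈ -0.33333)
w(f, j) = (-1 + f)*(-5 + j) (w(f, j) = (-5 + j)*(-1 + f) = (-1 + f)*(-5 + j))
(w(b(1, 1), z) - 16)*(-36) = ((5 - 1*(-1/3) - 5*(-3 + (1/2)/1) + (-3 + (1/2)/1)*(-1/3)) - 16)*(-36) = ((5 + 1/3 - 5*(-3 + (1/2)*1) + (-3 + (1/2)*1)*(-1/3)) - 16)*(-36) = ((5 + 1/3 - 5*(-3 + 1/2) + (-3 + 1/2)*(-1/3)) - 16)*(-36) = ((5 + 1/3 - 5*(-5/2) - 5/2*(-1/3)) - 16)*(-36) = ((5 + 1/3 + 25/2 + 5/6) - 16)*(-36) = (56/3 - 16)*(-36) = (8/3)*(-36) = -96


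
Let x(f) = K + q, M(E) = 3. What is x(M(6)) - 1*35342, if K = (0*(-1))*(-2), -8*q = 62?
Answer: -141399/4 ≈ -35350.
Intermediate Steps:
q = -31/4 (q = -⅛*62 = -31/4 ≈ -7.7500)
K = 0 (K = 0*(-2) = 0)
x(f) = -31/4 (x(f) = 0 - 31/4 = -31/4)
x(M(6)) - 1*35342 = -31/4 - 1*35342 = -31/4 - 35342 = -141399/4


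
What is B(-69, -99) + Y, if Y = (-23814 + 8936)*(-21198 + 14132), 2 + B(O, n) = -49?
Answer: 105127897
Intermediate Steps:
B(O, n) = -51 (B(O, n) = -2 - 49 = -51)
Y = 105127948 (Y = -14878*(-7066) = 105127948)
B(-69, -99) + Y = -51 + 105127948 = 105127897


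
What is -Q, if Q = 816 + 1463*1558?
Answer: -2280170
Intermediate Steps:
Q = 2280170 (Q = 816 + 2279354 = 2280170)
-Q = -1*2280170 = -2280170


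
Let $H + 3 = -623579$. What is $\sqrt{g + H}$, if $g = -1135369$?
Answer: $3 i \sqrt{195439} \approx 1326.3 i$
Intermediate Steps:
$H = -623582$ ($H = -3 - 623579 = -623582$)
$\sqrt{g + H} = \sqrt{-1135369 - 623582} = \sqrt{-1758951} = 3 i \sqrt{195439}$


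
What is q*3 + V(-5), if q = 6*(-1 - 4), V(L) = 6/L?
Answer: -456/5 ≈ -91.200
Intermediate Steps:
q = -30 (q = 6*(-5) = -30)
q*3 + V(-5) = -30*3 + 6/(-5) = -90 + 6*(-⅕) = -90 - 6/5 = -456/5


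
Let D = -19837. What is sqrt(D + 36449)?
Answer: 2*sqrt(4153) ≈ 128.89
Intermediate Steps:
sqrt(D + 36449) = sqrt(-19837 + 36449) = sqrt(16612) = 2*sqrt(4153)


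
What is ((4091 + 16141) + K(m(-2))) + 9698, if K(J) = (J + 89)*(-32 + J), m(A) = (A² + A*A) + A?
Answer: 27460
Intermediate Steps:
m(A) = A + 2*A² (m(A) = (A² + A²) + A = 2*A² + A = A + 2*A²)
K(J) = (-32 + J)*(89 + J) (K(J) = (89 + J)*(-32 + J) = (-32 + J)*(89 + J))
((4091 + 16141) + K(m(-2))) + 9698 = ((4091 + 16141) + (-2848 + (-2*(1 + 2*(-2)))² + 57*(-2*(1 + 2*(-2))))) + 9698 = (20232 + (-2848 + (-2*(1 - 4))² + 57*(-2*(1 - 4)))) + 9698 = (20232 + (-2848 + (-2*(-3))² + 57*(-2*(-3)))) + 9698 = (20232 + (-2848 + 6² + 57*6)) + 9698 = (20232 + (-2848 + 36 + 342)) + 9698 = (20232 - 2470) + 9698 = 17762 + 9698 = 27460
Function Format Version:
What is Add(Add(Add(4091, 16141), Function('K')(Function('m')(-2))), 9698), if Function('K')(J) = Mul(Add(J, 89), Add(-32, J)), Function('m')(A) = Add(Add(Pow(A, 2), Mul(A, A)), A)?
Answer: 27460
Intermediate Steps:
Function('m')(A) = Add(A, Mul(2, Pow(A, 2))) (Function('m')(A) = Add(Add(Pow(A, 2), Pow(A, 2)), A) = Add(Mul(2, Pow(A, 2)), A) = Add(A, Mul(2, Pow(A, 2))))
Function('K')(J) = Mul(Add(-32, J), Add(89, J)) (Function('K')(J) = Mul(Add(89, J), Add(-32, J)) = Mul(Add(-32, J), Add(89, J)))
Add(Add(Add(4091, 16141), Function('K')(Function('m')(-2))), 9698) = Add(Add(Add(4091, 16141), Add(-2848, Pow(Mul(-2, Add(1, Mul(2, -2))), 2), Mul(57, Mul(-2, Add(1, Mul(2, -2)))))), 9698) = Add(Add(20232, Add(-2848, Pow(Mul(-2, Add(1, -4)), 2), Mul(57, Mul(-2, Add(1, -4))))), 9698) = Add(Add(20232, Add(-2848, Pow(Mul(-2, -3), 2), Mul(57, Mul(-2, -3)))), 9698) = Add(Add(20232, Add(-2848, Pow(6, 2), Mul(57, 6))), 9698) = Add(Add(20232, Add(-2848, 36, 342)), 9698) = Add(Add(20232, -2470), 9698) = Add(17762, 9698) = 27460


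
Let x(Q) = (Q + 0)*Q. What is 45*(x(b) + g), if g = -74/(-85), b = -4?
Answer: 12906/17 ≈ 759.18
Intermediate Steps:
g = 74/85 (g = -74*(-1/85) = 74/85 ≈ 0.87059)
x(Q) = Q² (x(Q) = Q*Q = Q²)
45*(x(b) + g) = 45*((-4)² + 74/85) = 45*(16 + 74/85) = 45*(1434/85) = 12906/17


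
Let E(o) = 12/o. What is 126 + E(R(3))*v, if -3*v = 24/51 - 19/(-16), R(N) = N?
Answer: 25253/204 ≈ 123.79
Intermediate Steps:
v = -451/816 (v = -(24/51 - 19/(-16))/3 = -(24*(1/51) - 19*(-1/16))/3 = -(8/17 + 19/16)/3 = -1/3*451/272 = -451/816 ≈ -0.55270)
126 + E(R(3))*v = 126 + (12/3)*(-451/816) = 126 + (12*(1/3))*(-451/816) = 126 + 4*(-451/816) = 126 - 451/204 = 25253/204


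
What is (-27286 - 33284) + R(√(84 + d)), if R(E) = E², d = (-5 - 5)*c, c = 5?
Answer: -60536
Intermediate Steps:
d = -50 (d = (-5 - 5)*5 = -10*5 = -50)
(-27286 - 33284) + R(√(84 + d)) = (-27286 - 33284) + (√(84 - 50))² = -60570 + (√34)² = -60570 + 34 = -60536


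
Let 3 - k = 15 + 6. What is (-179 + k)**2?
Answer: 38809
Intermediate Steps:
k = -18 (k = 3 - (15 + 6) = 3 - 1*21 = 3 - 21 = -18)
(-179 + k)**2 = (-179 - 18)**2 = (-197)**2 = 38809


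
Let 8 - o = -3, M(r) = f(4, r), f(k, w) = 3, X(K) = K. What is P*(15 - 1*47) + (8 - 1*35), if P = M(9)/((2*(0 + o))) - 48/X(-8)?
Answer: -2457/11 ≈ -223.36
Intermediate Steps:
M(r) = 3
o = 11 (o = 8 - 1*(-3) = 8 + 3 = 11)
P = 135/22 (P = 3/((2*(0 + 11))) - 48/(-8) = 3/((2*11)) - 48*(-⅛) = 3/22 + 6 = 135/22 ≈ 6.1364)
P*(15 - 1*47) + (8 - 1*35) = 135*(15 - 1*47)/22 + (8 - 1*35) = 135*(15 - 47)/22 + (8 - 35) = (135/22)*(-32) - 27 = -2160/11 - 27 = -2457/11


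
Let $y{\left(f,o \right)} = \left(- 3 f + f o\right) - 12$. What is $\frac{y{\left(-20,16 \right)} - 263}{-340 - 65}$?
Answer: $\frac{107}{81} \approx 1.321$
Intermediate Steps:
$y{\left(f,o \right)} = -12 - 3 f + f o$
$\frac{y{\left(-20,16 \right)} - 263}{-340 - 65} = \frac{\left(-12 - -60 - 320\right) - 263}{-340 - 65} = \frac{\left(-12 + 60 - 320\right) - 263}{-405} = \left(-272 - 263\right) \left(- \frac{1}{405}\right) = \left(-535\right) \left(- \frac{1}{405}\right) = \frac{107}{81}$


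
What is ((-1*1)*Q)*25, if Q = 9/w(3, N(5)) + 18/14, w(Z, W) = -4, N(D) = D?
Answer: 675/28 ≈ 24.107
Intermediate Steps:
Q = -27/28 (Q = 9/(-4) + 18/14 = 9*(-1/4) + 18*(1/14) = -9/4 + 9/7 = -27/28 ≈ -0.96429)
((-1*1)*Q)*25 = (-1*1*(-27/28))*25 = -1*(-27/28)*25 = (27/28)*25 = 675/28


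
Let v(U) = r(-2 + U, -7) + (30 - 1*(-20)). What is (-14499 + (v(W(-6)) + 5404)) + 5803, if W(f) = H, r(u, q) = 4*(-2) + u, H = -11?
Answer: -3263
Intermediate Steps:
r(u, q) = -8 + u
W(f) = -11
v(U) = 40 + U (v(U) = (-8 + (-2 + U)) + (30 - 1*(-20)) = (-10 + U) + (30 + 20) = (-10 + U) + 50 = 40 + U)
(-14499 + (v(W(-6)) + 5404)) + 5803 = (-14499 + ((40 - 11) + 5404)) + 5803 = (-14499 + (29 + 5404)) + 5803 = (-14499 + 5433) + 5803 = -9066 + 5803 = -3263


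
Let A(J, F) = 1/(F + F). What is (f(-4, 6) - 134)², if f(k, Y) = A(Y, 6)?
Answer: 2582449/144 ≈ 17934.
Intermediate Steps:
A(J, F) = 1/(2*F)
f(k, Y) = 1/12 (f(k, Y) = (½)/6 = (½)*(⅙) = 1/12)
(f(-4, 6) - 134)² = (1/12 - 134)² = (-1607/12)² = 2582449/144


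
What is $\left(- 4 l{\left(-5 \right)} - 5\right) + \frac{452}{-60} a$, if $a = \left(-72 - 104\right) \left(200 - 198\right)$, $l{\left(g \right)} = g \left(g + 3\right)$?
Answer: $\frac{39101}{15} \approx 2606.7$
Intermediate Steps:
$l{\left(g \right)} = g \left(3 + g\right)$
$a = -352$ ($a = \left(-176\right) 2 = -352$)
$\left(- 4 l{\left(-5 \right)} - 5\right) + \frac{452}{-60} a = \left(- 4 \left(- 5 \left(3 - 5\right)\right) - 5\right) + \frac{452}{-60} \left(-352\right) = \left(- 4 \left(\left(-5\right) \left(-2\right)\right) - 5\right) + 452 \left(- \frac{1}{60}\right) \left(-352\right) = \left(\left(-4\right) 10 - 5\right) - - \frac{39776}{15} = \left(-40 - 5\right) + \frac{39776}{15} = -45 + \frac{39776}{15} = \frac{39101}{15}$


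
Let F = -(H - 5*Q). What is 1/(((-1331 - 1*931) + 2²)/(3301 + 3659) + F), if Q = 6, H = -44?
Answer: 3480/256391 ≈ 0.013573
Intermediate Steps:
F = 74 (F = -(-44 - 5*6) = -(-44 - 30) = -1*(-74) = 74)
1/(((-1331 - 1*931) + 2²)/(3301 + 3659) + F) = 1/(((-1331 - 1*931) + 2²)/(3301 + 3659) + 74) = 1/(((-1331 - 931) + 4)/6960 + 74) = 1/((-2262 + 4)*(1/6960) + 74) = 1/(-2258*1/6960 + 74) = 1/(-1129/3480 + 74) = 1/(256391/3480) = 3480/256391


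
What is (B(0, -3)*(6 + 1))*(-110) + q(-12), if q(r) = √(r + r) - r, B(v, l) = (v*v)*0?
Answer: 12 + 2*I*√6 ≈ 12.0 + 4.899*I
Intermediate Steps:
B(v, l) = 0 (B(v, l) = v²*0 = 0)
q(r) = -r + √2*√r (q(r) = √(2*r) - r = √2*√r - r = -r + √2*√r)
(B(0, -3)*(6 + 1))*(-110) + q(-12) = (0*(6 + 1))*(-110) + (-1*(-12) + √2*√(-12)) = (0*7)*(-110) + (12 + √2*(2*I*√3)) = 0*(-110) + (12 + 2*I*√6) = 0 + (12 + 2*I*√6) = 12 + 2*I*√6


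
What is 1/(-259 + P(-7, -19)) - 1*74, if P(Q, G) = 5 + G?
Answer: -20203/273 ≈ -74.004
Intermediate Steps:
1/(-259 + P(-7, -19)) - 1*74 = 1/(-259 + (5 - 19)) - 1*74 = 1/(-259 - 14) - 74 = 1/(-273) - 74 = -1/273 - 74 = -20203/273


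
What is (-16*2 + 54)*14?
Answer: 308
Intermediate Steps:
(-16*2 + 54)*14 = (-32 + 54)*14 = 22*14 = 308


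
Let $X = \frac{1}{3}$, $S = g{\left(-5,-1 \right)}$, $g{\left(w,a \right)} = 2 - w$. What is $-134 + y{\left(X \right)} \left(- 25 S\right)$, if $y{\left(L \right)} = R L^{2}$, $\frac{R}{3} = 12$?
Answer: $-834$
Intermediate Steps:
$R = 36$ ($R = 3 \cdot 12 = 36$)
$S = 7$ ($S = 2 - -5 = 2 + 5 = 7$)
$X = \frac{1}{3} \approx 0.33333$
$y{\left(L \right)} = 36 L^{2}$
$-134 + y{\left(X \right)} \left(- 25 S\right) = -134 + \frac{36}{9} \left(\left(-25\right) 7\right) = -134 + 36 \cdot \frac{1}{9} \left(-175\right) = -134 + 4 \left(-175\right) = -134 - 700 = -834$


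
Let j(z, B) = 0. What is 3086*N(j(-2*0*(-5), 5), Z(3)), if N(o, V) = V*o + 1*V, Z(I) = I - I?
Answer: 0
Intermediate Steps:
Z(I) = 0
N(o, V) = V + V*o (N(o, V) = V*o + V = V + V*o)
3086*N(j(-2*0*(-5), 5), Z(3)) = 3086*(0*(1 + 0)) = 3086*(0*1) = 3086*0 = 0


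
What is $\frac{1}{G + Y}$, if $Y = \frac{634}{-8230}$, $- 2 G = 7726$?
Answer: $- \frac{4115}{15896562} \approx -0.00025886$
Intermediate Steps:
$G = -3863$ ($G = \left(- \frac{1}{2}\right) 7726 = -3863$)
$Y = - \frac{317}{4115}$ ($Y = 634 \left(- \frac{1}{8230}\right) = - \frac{317}{4115} \approx -0.077035$)
$\frac{1}{G + Y} = \frac{1}{-3863 - \frac{317}{4115}} = \frac{1}{- \frac{15896562}{4115}} = - \frac{4115}{15896562}$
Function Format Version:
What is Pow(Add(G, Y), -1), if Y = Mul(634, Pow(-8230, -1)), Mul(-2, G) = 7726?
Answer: Rational(-4115, 15896562) ≈ -0.00025886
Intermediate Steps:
G = -3863 (G = Mul(Rational(-1, 2), 7726) = -3863)
Y = Rational(-317, 4115) (Y = Mul(634, Rational(-1, 8230)) = Rational(-317, 4115) ≈ -0.077035)
Pow(Add(G, Y), -1) = Pow(Add(-3863, Rational(-317, 4115)), -1) = Pow(Rational(-15896562, 4115), -1) = Rational(-4115, 15896562)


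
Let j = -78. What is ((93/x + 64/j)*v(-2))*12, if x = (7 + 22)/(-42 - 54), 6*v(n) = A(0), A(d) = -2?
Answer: 1396480/1131 ≈ 1234.7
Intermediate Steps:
v(n) = -⅓ (v(n) = (⅙)*(-2) = -⅓)
x = -29/96 (x = 29/(-96) = 29*(-1/96) = -29/96 ≈ -0.30208)
((93/x + 64/j)*v(-2))*12 = ((93/(-29/96) + 64/(-78))*(-⅓))*12 = ((93*(-96/29) + 64*(-1/78))*(-⅓))*12 = ((-8928/29 - 32/39)*(-⅓))*12 = -349120/1131*(-⅓)*12 = (349120/3393)*12 = 1396480/1131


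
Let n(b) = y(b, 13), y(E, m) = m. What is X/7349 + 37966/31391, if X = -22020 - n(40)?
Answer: -412625769/230692459 ≈ -1.7886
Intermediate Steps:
n(b) = 13
X = -22033 (X = -22020 - 1*13 = -22020 - 13 = -22033)
X/7349 + 37966/31391 = -22033/7349 + 37966/31391 = -412625769/230692459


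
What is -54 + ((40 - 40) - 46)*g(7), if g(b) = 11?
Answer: -560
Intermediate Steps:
-54 + ((40 - 40) - 46)*g(7) = -54 + ((40 - 40) - 46)*11 = -54 + (0 - 46)*11 = -54 - 46*11 = -54 - 506 = -560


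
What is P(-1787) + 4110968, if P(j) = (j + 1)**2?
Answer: 7300764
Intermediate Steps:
P(j) = (1 + j)**2
P(-1787) + 4110968 = (1 - 1787)**2 + 4110968 = (-1786)**2 + 4110968 = 3189796 + 4110968 = 7300764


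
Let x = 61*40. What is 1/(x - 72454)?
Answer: -1/70014 ≈ -1.4283e-5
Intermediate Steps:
x = 2440
1/(x - 72454) = 1/(2440 - 72454) = 1/(-70014) = -1/70014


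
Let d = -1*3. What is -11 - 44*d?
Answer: 121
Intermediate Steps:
d = -3
-11 - 44*d = -11 - 44*(-3) = -11 + 132 = 121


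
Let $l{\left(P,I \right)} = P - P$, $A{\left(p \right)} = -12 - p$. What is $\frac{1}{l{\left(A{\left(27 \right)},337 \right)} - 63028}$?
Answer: $- \frac{1}{63028} \approx -1.5866 \cdot 10^{-5}$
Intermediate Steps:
$l{\left(P,I \right)} = 0$
$\frac{1}{l{\left(A{\left(27 \right)},337 \right)} - 63028} = \frac{1}{0 - 63028} = \frac{1}{-63028} = - \frac{1}{63028}$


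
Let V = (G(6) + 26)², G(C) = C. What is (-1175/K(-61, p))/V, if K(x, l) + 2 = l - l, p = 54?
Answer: 1175/2048 ≈ 0.57373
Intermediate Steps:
K(x, l) = -2 (K(x, l) = -2 + (l - l) = -2 + 0 = -2)
V = 1024 (V = (6 + 26)² = 32² = 1024)
(-1175/K(-61, p))/V = -1175/(-2)/1024 = -1175*(-½)*(1/1024) = (1175/2)*(1/1024) = 1175/2048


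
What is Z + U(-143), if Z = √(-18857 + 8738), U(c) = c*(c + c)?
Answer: 40898 + I*√10119 ≈ 40898.0 + 100.59*I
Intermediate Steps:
U(c) = 2*c² (U(c) = c*(2*c) = 2*c²)
Z = I*√10119 (Z = √(-10119) = I*√10119 ≈ 100.59*I)
Z + U(-143) = I*√10119 + 2*(-143)² = I*√10119 + 2*20449 = I*√10119 + 40898 = 40898 + I*√10119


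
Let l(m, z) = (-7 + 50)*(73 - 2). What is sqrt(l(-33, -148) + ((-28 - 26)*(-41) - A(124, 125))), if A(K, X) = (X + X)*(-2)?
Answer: sqrt(5767) ≈ 75.941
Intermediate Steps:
A(K, X) = -4*X (A(K, X) = (2*X)*(-2) = -4*X)
l(m, z) = 3053 (l(m, z) = 43*71 = 3053)
sqrt(l(-33, -148) + ((-28 - 26)*(-41) - A(124, 125))) = sqrt(3053 + ((-28 - 26)*(-41) - (-4)*125)) = sqrt(3053 + (-54*(-41) - 1*(-500))) = sqrt(3053 + (2214 + 500)) = sqrt(3053 + 2714) = sqrt(5767)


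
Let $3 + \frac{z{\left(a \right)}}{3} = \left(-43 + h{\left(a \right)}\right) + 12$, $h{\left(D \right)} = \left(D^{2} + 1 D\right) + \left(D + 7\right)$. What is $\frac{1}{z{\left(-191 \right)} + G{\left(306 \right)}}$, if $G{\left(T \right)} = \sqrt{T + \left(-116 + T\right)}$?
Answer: $\frac{13527}{1463837770} - \frac{\sqrt{31}}{2927675540} \approx 9.2389 \cdot 10^{-6}$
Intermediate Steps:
$h{\left(D \right)} = 7 + D^{2} + 2 D$ ($h{\left(D \right)} = \left(D^{2} + D\right) + \left(7 + D\right) = \left(D + D^{2}\right) + \left(7 + D\right) = 7 + D^{2} + 2 D$)
$G{\left(T \right)} = \sqrt{-116 + 2 T}$
$z{\left(a \right)} = -81 + 3 a^{2} + 6 a$ ($z{\left(a \right)} = -9 + 3 \left(\left(-43 + \left(7 + a^{2} + 2 a\right)\right) + 12\right) = -9 + 3 \left(\left(-36 + a^{2} + 2 a\right) + 12\right) = -9 + 3 \left(-24 + a^{2} + 2 a\right) = -9 + \left(-72 + 3 a^{2} + 6 a\right) = -81 + 3 a^{2} + 6 a$)
$\frac{1}{z{\left(-191 \right)} + G{\left(306 \right)}} = \frac{1}{\left(-81 + 3 \left(-191\right)^{2} + 6 \left(-191\right)\right) + \sqrt{-116 + 2 \cdot 306}} = \frac{1}{\left(-81 + 3 \cdot 36481 - 1146\right) + \sqrt{-116 + 612}} = \frac{1}{\left(-81 + 109443 - 1146\right) + \sqrt{496}} = \frac{1}{108216 + 4 \sqrt{31}}$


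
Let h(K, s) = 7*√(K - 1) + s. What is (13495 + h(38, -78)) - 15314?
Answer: -1897 + 7*√37 ≈ -1854.4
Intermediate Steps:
h(K, s) = s + 7*√(-1 + K) (h(K, s) = 7*√(-1 + K) + s = s + 7*√(-1 + K))
(13495 + h(38, -78)) - 15314 = (13495 + (-78 + 7*√(-1 + 38))) - 15314 = (13495 + (-78 + 7*√37)) - 15314 = (13417 + 7*√37) - 15314 = -1897 + 7*√37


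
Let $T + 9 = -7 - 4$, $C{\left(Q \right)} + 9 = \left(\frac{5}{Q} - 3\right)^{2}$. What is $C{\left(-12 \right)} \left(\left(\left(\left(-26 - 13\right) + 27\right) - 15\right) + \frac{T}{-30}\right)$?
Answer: $- \frac{30415}{432} \approx -70.405$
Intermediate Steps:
$C{\left(Q \right)} = -9 + \left(-3 + \frac{5}{Q}\right)^{2}$ ($C{\left(Q \right)} = -9 + \left(\frac{5}{Q} - 3\right)^{2} = -9 + \left(-3 + \frac{5}{Q}\right)^{2}$)
$T = -20$ ($T = -9 - 11 = -20$)
$C{\left(-12 \right)} \left(\left(\left(\left(-26 - 13\right) + 27\right) - 15\right) + \frac{T}{-30}\right) = \frac{5 \left(5 - -72\right)}{144} \left(\left(\left(\left(-26 - 13\right) + 27\right) - 15\right) - \frac{20}{-30}\right) = 5 \cdot \frac{1}{144} \left(5 + 72\right) \left(\left(\left(-39 + 27\right) - 15\right) - - \frac{2}{3}\right) = 5 \cdot \frac{1}{144} \cdot 77 \left(\left(-12 - 15\right) + \frac{2}{3}\right) = \frac{385 \left(-27 + \frac{2}{3}\right)}{144} = \frac{385}{144} \left(- \frac{79}{3}\right) = - \frac{30415}{432}$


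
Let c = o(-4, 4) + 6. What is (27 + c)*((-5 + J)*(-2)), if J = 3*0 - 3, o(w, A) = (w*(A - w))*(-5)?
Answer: 3088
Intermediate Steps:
o(w, A) = -5*w*(A - w)
J = -3 (J = 0 - 3 = -3)
c = 166 (c = 5*(-4)*(-4 - 1*4) + 6 = 5*(-4)*(-4 - 4) + 6 = 5*(-4)*(-8) + 6 = 160 + 6 = 166)
(27 + c)*((-5 + J)*(-2)) = (27 + 166)*((-5 - 3)*(-2)) = 193*(-8*(-2)) = 193*16 = 3088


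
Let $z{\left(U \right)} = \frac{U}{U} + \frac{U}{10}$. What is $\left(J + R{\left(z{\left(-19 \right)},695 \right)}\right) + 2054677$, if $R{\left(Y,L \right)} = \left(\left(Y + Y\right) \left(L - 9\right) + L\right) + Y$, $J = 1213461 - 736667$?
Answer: $\frac{25309303}{10} \approx 2.5309 \cdot 10^{6}$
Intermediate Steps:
$J = 476794$
$z{\left(U \right)} = 1 + \frac{U}{10}$ ($z{\left(U \right)} = 1 + U \frac{1}{10} = 1 + \frac{U}{10}$)
$R{\left(Y,L \right)} = L + Y + 2 Y \left(-9 + L\right)$ ($R{\left(Y,L \right)} = \left(2 Y \left(-9 + L\right) + L\right) + Y = \left(L + 2 Y \left(-9 + L\right)\right) + Y = L + Y + 2 Y \left(-9 + L\right)$)
$\left(J + R{\left(z{\left(-19 \right)},695 \right)}\right) + 2054677 = \left(476794 + \left(695 - 17 \left(1 + \frac{1}{10} \left(-19\right)\right) + 2 \cdot 695 \left(1 + \frac{1}{10} \left(-19\right)\right)\right)\right) + 2054677 = \left(476794 + \left(695 - 17 \left(1 - \frac{19}{10}\right) + 2 \cdot 695 \left(1 - \frac{19}{10}\right)\right)\right) + 2054677 = \left(476794 + \left(695 - - \frac{153}{10} + 2 \cdot 695 \left(- \frac{9}{10}\right)\right)\right) + 2054677 = \left(476794 + \left(695 + \frac{153}{10} - 1251\right)\right) + 2054677 = \left(476794 - \frac{5407}{10}\right) + 2054677 = \frac{4762533}{10} + 2054677 = \frac{25309303}{10}$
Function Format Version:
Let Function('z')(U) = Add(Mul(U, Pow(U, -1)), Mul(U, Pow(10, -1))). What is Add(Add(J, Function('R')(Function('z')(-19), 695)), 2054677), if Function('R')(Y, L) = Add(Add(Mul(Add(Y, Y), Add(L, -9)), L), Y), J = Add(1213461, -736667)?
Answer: Rational(25309303, 10) ≈ 2.5309e+6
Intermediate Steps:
J = 476794
Function('z')(U) = Add(1, Mul(Rational(1, 10), U)) (Function('z')(U) = Add(1, Mul(U, Rational(1, 10))) = Add(1, Mul(Rational(1, 10), U)))
Function('R')(Y, L) = Add(L, Y, Mul(2, Y, Add(-9, L))) (Function('R')(Y, L) = Add(Add(Mul(Mul(2, Y), Add(-9, L)), L), Y) = Add(Add(Mul(2, Y, Add(-9, L)), L), Y) = Add(Add(L, Mul(2, Y, Add(-9, L))), Y) = Add(L, Y, Mul(2, Y, Add(-9, L))))
Add(Add(J, Function('R')(Function('z')(-19), 695)), 2054677) = Add(Add(476794, Add(695, Mul(-17, Add(1, Mul(Rational(1, 10), -19))), Mul(2, 695, Add(1, Mul(Rational(1, 10), -19))))), 2054677) = Add(Add(476794, Add(695, Mul(-17, Add(1, Rational(-19, 10))), Mul(2, 695, Add(1, Rational(-19, 10))))), 2054677) = Add(Add(476794, Add(695, Mul(-17, Rational(-9, 10)), Mul(2, 695, Rational(-9, 10)))), 2054677) = Add(Add(476794, Add(695, Rational(153, 10), -1251)), 2054677) = Add(Add(476794, Rational(-5407, 10)), 2054677) = Add(Rational(4762533, 10), 2054677) = Rational(25309303, 10)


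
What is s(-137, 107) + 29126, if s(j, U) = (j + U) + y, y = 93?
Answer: 29189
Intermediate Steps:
s(j, U) = 93 + U + j (s(j, U) = (j + U) + 93 = (U + j) + 93 = 93 + U + j)
s(-137, 107) + 29126 = (93 + 107 - 137) + 29126 = 63 + 29126 = 29189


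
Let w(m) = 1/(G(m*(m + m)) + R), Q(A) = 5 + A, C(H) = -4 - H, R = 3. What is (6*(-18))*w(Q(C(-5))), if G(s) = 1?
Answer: -27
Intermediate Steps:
w(m) = ¼ (w(m) = 1/(1 + 3) = 1/4 = ¼)
(6*(-18))*w(Q(C(-5))) = (6*(-18))*(¼) = -108*¼ = -27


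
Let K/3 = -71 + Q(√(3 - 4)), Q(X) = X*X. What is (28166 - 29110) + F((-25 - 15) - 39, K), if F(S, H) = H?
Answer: -1160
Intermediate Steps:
Q(X) = X²
K = -216 (K = 3*(-71 + (√(3 - 4))²) = 3*(-71 + (√(-1))²) = 3*(-71 + I²) = 3*(-71 - 1) = 3*(-72) = -216)
(28166 - 29110) + F((-25 - 15) - 39, K) = (28166 - 29110) - 216 = -944 - 216 = -1160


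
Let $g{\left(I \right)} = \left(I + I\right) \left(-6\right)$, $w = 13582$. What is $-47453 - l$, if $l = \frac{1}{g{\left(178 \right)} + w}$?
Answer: $- \frac{543147039}{11446} \approx -47453.0$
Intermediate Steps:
$g{\left(I \right)} = - 12 I$ ($g{\left(I \right)} = 2 I \left(-6\right) = - 12 I$)
$l = \frac{1}{11446}$ ($l = \frac{1}{\left(-12\right) 178 + 13582} = \frac{1}{-2136 + 13582} = \frac{1}{11446} \approx 8.7367 \cdot 10^{-5}$)
$-47453 - l = -47453 - \frac{1}{11446} = - \frac{543147039}{11446}$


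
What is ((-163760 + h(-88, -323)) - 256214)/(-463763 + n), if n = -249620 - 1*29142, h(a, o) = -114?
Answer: 420088/742525 ≈ 0.56576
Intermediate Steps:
n = -278762 (n = -249620 - 29142 = -278762)
((-163760 + h(-88, -323)) - 256214)/(-463763 + n) = ((-163760 - 114) - 256214)/(-463763 - 278762) = (-163874 - 256214)/(-742525) = -420088*(-1/742525) = 420088/742525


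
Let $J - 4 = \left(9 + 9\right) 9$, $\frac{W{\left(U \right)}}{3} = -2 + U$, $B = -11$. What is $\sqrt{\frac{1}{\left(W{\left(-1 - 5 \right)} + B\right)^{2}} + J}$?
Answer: $\frac{\sqrt{203351}}{35} \approx 12.884$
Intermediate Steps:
$W{\left(U \right)} = -6 + 3 U$ ($W{\left(U \right)} = 3 \left(-2 + U\right) = -6 + 3 U$)
$J = 166$ ($J = 4 + \left(9 + 9\right) 9 = 4 + 18 \cdot 9 = 4 + 162 = 166$)
$\sqrt{\frac{1}{\left(W{\left(-1 - 5 \right)} + B\right)^{2}} + J} = \sqrt{\frac{1}{\left(\left(-6 + 3 \left(-1 - 5\right)\right) - 11\right)^{2}} + 166} = \sqrt{\frac{1}{\left(\left(-6 + 3 \left(-6\right)\right) - 11\right)^{2}} + 166} = \sqrt{\frac{1}{\left(\left(-6 - 18\right) - 11\right)^{2}} + 166} = \sqrt{\frac{1}{\left(-24 - 11\right)^{2}} + 166} = \sqrt{\frac{1}{\left(-35\right)^{2}} + 166} = \sqrt{\frac{1}{1225} + 166} = \sqrt{\frac{203351}{1225}} = \frac{\sqrt{203351}}{35}$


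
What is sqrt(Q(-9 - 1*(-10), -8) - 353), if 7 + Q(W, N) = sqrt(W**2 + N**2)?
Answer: sqrt(-360 + sqrt(65)) ≈ 18.76*I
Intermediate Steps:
Q(W, N) = -7 + sqrt(N**2 + W**2) (Q(W, N) = -7 + sqrt(W**2 + N**2) = -7 + sqrt(N**2 + W**2))
sqrt(Q(-9 - 1*(-10), -8) - 353) = sqrt((-7 + sqrt((-8)**2 + (-9 - 1*(-10))**2)) - 353) = sqrt((-7 + sqrt(64 + (-9 + 10)**2)) - 353) = sqrt((-7 + sqrt(64 + 1**2)) - 353) = sqrt((-7 + sqrt(64 + 1)) - 353) = sqrt((-7 + sqrt(65)) - 353) = sqrt(-360 + sqrt(65))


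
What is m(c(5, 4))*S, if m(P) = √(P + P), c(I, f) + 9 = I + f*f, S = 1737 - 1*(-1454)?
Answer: 6382*√6 ≈ 15633.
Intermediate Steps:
S = 3191 (S = 1737 + 1454 = 3191)
c(I, f) = -9 + I + f² (c(I, f) = -9 + (I + f*f) = -9 + (I + f²) = -9 + I + f²)
m(P) = √2*√P (m(P) = √(2*P) = √2*√P)
m(c(5, 4))*S = (√2*√(-9 + 5 + 4²))*3191 = (√2*√(-9 + 5 + 16))*3191 = (√2*√12)*3191 = (√2*(2*√3))*3191 = (2*√6)*3191 = 6382*√6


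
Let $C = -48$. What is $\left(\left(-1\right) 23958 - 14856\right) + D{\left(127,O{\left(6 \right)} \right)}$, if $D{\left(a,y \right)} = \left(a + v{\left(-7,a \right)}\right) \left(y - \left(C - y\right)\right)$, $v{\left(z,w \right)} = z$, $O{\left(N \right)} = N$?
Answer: $-31614$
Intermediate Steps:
$D{\left(a,y \right)} = \left(-7 + a\right) \left(48 + 2 y\right)$ ($D{\left(a,y \right)} = \left(a - 7\right) \left(y + \left(y - -48\right)\right) = \left(-7 + a\right) \left(y + \left(y + 48\right)\right) = \left(-7 + a\right) \left(y + \left(48 + y\right)\right) = \left(-7 + a\right) \left(48 + 2 y\right)$)
$\left(\left(-1\right) 23958 - 14856\right) + D{\left(127,O{\left(6 \right)} \right)} = \left(\left(-1\right) 23958 - 14856\right) + \left(-336 - 84 + 48 \cdot 127 + 2 \cdot 127 \cdot 6\right) = \left(-23958 - 14856\right) + \left(-336 - 84 + 6096 + 1524\right) = -38814 + 7200 = -31614$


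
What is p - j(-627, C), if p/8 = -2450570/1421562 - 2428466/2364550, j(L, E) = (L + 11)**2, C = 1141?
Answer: -16783685252261536/44228347725 ≈ -3.7948e+5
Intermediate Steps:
j(L, E) = (11 + L)**2
p = -973337923936/44228347725 (p = 8*(-2450570/1421562 - 2428466/2364550) = 8*(-2450570*1/1421562 - 2428466*1/2364550) = 8*(-1225285/710781 - 63907/62225) = 8*(-121667240492/44228347725) = -973337923936/44228347725 ≈ -22.007)
p - j(-627, C) = -973337923936/44228347725 - (11 - 627)**2 = -973337923936/44228347725 - 1*(-616)**2 = -973337923936/44228347725 - 1*379456 = -973337923936/44228347725 - 379456 = -16783685252261536/44228347725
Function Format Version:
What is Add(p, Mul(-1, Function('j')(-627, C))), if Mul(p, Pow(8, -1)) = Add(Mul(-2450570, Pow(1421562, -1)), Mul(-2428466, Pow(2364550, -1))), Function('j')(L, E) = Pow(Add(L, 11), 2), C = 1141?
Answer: Rational(-16783685252261536, 44228347725) ≈ -3.7948e+5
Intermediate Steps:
Function('j')(L, E) = Pow(Add(11, L), 2)
p = Rational(-973337923936, 44228347725) (p = Mul(8, Add(Mul(-2450570, Pow(1421562, -1)), Mul(-2428466, Pow(2364550, -1)))) = Mul(8, Add(Mul(-2450570, Rational(1, 1421562)), Mul(-2428466, Rational(1, 2364550)))) = Mul(8, Add(Rational(-1225285, 710781), Rational(-63907, 62225))) = Mul(8, Rational(-121667240492, 44228347725)) = Rational(-973337923936, 44228347725) ≈ -22.007)
Add(p, Mul(-1, Function('j')(-627, C))) = Add(Rational(-973337923936, 44228347725), Mul(-1, Pow(Add(11, -627), 2))) = Add(Rational(-973337923936, 44228347725), Mul(-1, Pow(-616, 2))) = Add(Rational(-973337923936, 44228347725), Mul(-1, 379456)) = Add(Rational(-973337923936, 44228347725), -379456) = Rational(-16783685252261536, 44228347725)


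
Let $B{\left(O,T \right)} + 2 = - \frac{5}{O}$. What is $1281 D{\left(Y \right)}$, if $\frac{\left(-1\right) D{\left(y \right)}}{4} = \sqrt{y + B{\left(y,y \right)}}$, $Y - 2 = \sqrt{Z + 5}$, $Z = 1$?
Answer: $- \frac{5124 \sqrt{1 + 2 \sqrt{6}}}{\sqrt{2 + \sqrt{6}}} \approx -5899.9$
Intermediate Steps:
$Y = 2 + \sqrt{6}$ ($Y = 2 + \sqrt{1 + 5} = 2 + \sqrt{6} \approx 4.4495$)
$B{\left(O,T \right)} = -2 - \frac{5}{O}$
$D{\left(y \right)} = - 4 \sqrt{-2 + y - \frac{5}{y}}$ ($D{\left(y \right)} = - 4 \sqrt{y - \left(2 + \frac{5}{y}\right)} = - 4 \sqrt{-2 + y - \frac{5}{y}}$)
$1281 D{\left(Y \right)} = 1281 \left(- 4 \sqrt{-2 + \left(2 + \sqrt{6}\right) - \frac{5}{2 + \sqrt{6}}}\right) = 1281 \left(- 4 \sqrt{\sqrt{6} - \frac{5}{2 + \sqrt{6}}}\right) = - 5124 \sqrt{\sqrt{6} - \frac{5}{2 + \sqrt{6}}}$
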